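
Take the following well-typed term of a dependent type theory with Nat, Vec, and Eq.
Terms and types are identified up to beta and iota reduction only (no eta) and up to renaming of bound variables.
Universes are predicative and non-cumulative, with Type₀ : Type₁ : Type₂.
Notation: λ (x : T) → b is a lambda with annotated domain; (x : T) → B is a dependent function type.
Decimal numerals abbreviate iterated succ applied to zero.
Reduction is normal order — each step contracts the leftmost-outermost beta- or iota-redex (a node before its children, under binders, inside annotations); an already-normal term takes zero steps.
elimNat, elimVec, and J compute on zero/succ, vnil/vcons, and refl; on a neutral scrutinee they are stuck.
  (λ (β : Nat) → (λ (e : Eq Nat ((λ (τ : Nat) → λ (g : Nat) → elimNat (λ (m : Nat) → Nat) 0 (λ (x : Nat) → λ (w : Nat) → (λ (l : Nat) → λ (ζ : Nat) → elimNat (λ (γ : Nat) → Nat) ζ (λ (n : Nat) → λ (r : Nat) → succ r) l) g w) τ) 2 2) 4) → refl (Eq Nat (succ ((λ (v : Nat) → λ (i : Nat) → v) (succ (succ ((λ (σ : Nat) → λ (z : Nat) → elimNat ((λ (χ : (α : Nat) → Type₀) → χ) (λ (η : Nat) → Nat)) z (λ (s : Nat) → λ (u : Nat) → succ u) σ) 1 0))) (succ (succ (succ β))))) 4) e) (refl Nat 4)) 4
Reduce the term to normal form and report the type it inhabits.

normal form:
  refl (Eq Nat 4 4) (refl Nat 4)
the term's type:
  Eq (Eq Nat 4 4) (refl Nat 4) (refl Nat 4)


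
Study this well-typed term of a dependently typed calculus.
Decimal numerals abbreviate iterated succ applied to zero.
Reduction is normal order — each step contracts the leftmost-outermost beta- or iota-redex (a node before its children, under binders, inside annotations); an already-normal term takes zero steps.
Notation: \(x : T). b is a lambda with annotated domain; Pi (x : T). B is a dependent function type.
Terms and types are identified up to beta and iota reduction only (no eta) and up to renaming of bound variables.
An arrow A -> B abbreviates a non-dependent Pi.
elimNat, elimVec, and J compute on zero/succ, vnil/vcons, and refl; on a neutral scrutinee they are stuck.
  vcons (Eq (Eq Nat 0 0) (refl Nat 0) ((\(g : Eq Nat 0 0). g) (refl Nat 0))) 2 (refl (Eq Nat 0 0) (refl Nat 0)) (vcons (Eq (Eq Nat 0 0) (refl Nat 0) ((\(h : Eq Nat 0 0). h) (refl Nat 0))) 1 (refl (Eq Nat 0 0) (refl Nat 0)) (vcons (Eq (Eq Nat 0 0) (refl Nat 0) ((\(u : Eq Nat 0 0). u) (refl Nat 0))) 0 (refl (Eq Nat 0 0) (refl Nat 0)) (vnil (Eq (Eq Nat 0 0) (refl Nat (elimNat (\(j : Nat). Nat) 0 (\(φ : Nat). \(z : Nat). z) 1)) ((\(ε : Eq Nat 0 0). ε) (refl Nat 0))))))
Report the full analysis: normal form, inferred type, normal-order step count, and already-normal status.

resulting normal form:
  vcons (Eq (Eq Nat 0 0) (refl Nat 0) (refl Nat 0)) 2 (refl (Eq Nat 0 0) (refl Nat 0)) (vcons (Eq (Eq Nat 0 0) (refl Nat 0) (refl Nat 0)) 1 (refl (Eq Nat 0 0) (refl Nat 0)) (vcons (Eq (Eq Nat 0 0) (refl Nat 0) (refl Nat 0)) 0 (refl (Eq Nat 0 0) (refl Nat 0)) (vnil (Eq (Eq Nat 0 0) (refl Nat 0) (refl Nat 0)))))
the term's type:
  Vec (Eq (Eq Nat 0 0) (refl Nat 0) (refl Nat 0)) 3
normal-order step count: 8
term was already normal: no
first redex: a beta-redex


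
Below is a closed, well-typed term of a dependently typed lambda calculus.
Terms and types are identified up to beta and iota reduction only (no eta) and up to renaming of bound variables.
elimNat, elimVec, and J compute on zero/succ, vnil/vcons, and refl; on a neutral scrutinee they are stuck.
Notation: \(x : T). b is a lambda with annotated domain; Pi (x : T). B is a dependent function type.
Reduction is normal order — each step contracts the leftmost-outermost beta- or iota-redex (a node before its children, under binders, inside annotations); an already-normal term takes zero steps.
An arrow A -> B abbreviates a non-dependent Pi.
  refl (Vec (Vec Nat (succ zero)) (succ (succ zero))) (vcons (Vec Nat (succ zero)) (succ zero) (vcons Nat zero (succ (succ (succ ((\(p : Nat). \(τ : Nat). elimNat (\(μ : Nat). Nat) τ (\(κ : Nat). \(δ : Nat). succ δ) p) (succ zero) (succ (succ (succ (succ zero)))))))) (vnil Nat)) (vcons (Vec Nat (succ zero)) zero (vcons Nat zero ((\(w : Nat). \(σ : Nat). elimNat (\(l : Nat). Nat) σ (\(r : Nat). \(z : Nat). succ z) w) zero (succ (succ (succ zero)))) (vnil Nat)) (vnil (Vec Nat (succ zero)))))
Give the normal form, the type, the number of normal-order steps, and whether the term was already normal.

reduced normal form:
  refl (Vec (Vec Nat (succ zero)) (succ (succ zero))) (vcons (Vec Nat (succ zero)) (succ zero) (vcons Nat zero (succ (succ (succ (succ (succ (succ (succ (succ zero)))))))) (vnil Nat)) (vcons (Vec Nat (succ zero)) zero (vcons Nat zero (succ (succ (succ zero))) (vnil Nat)) (vnil (Vec Nat (succ zero)))))
type:
  Eq (Vec (Vec Nat (succ zero)) (succ (succ zero))) (vcons (Vec Nat (succ zero)) (succ zero) (vcons Nat zero (succ (succ (succ (succ (succ (succ (succ (succ zero)))))))) (vnil Nat)) (vcons (Vec Nat (succ zero)) zero (vcons Nat zero (succ (succ (succ zero))) (vnil Nat)) (vnil (Vec Nat (succ zero))))) (vcons (Vec Nat (succ zero)) (succ zero) (vcons Nat zero (succ (succ (succ (succ (succ (succ (succ (succ zero)))))))) (vnil Nat)) (vcons (Vec Nat (succ zero)) zero (vcons Nat zero (succ (succ (succ zero))) (vnil Nat)) (vnil (Vec Nat (succ zero)))))
steps to reach normal form (normal order): 9
started in normal form: no
first redex: a beta-redex


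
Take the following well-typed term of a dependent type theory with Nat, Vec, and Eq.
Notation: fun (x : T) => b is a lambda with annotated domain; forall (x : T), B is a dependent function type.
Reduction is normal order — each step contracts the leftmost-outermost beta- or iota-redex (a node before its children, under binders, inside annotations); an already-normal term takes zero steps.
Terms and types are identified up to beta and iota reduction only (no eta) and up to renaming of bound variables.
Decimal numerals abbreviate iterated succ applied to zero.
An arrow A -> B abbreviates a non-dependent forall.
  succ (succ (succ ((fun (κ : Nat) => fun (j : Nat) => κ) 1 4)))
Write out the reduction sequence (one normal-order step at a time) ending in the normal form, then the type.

normal-order reduction:
  succ (succ (succ ((fun (κ : Nat) => fun (j : Nat) => κ) 1 4)))
  ~> succ (succ (succ ((fun (κ : Nat) => 1) 4)))
  ~> 4
the term's type:
  Nat


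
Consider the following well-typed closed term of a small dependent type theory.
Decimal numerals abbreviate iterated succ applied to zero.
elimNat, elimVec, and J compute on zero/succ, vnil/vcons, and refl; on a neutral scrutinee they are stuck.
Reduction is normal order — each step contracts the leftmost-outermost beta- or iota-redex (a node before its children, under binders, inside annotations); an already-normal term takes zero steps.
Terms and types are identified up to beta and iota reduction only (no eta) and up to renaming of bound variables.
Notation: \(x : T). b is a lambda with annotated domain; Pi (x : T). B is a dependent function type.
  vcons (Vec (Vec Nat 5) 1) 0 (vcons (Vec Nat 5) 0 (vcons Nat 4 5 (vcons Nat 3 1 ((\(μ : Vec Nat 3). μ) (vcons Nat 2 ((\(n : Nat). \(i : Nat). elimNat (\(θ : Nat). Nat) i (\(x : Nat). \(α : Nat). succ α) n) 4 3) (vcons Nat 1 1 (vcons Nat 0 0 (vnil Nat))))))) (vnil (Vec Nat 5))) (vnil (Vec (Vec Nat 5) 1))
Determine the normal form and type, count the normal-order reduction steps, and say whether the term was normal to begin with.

reduced normal form:
  vcons (Vec (Vec Nat 5) 1) 0 (vcons (Vec Nat 5) 0 (vcons Nat 4 5 (vcons Nat 3 1 (vcons Nat 2 7 (vcons Nat 1 1 (vcons Nat 0 0 (vnil Nat)))))) (vnil (Vec Nat 5))) (vnil (Vec (Vec Nat 5) 1))
the term's type:
  Vec (Vec (Vec Nat 5) 1) 1
reduction steps (normal order): 16
term was already normal: no
first redex: a beta-redex


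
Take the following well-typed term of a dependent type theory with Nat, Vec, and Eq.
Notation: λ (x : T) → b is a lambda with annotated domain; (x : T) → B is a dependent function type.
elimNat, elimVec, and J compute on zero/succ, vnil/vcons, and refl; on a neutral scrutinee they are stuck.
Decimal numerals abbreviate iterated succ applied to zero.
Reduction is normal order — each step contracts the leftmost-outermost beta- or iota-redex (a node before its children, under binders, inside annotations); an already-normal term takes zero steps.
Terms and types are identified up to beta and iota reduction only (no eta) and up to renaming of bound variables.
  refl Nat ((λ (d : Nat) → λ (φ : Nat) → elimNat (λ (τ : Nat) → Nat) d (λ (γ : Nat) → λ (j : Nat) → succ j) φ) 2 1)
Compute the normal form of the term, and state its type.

reduced normal form:
  refl Nat 3
type:
  Eq Nat 3 3
observation: 6 normal-order steps normalize the term, beginning with a beta-redex.


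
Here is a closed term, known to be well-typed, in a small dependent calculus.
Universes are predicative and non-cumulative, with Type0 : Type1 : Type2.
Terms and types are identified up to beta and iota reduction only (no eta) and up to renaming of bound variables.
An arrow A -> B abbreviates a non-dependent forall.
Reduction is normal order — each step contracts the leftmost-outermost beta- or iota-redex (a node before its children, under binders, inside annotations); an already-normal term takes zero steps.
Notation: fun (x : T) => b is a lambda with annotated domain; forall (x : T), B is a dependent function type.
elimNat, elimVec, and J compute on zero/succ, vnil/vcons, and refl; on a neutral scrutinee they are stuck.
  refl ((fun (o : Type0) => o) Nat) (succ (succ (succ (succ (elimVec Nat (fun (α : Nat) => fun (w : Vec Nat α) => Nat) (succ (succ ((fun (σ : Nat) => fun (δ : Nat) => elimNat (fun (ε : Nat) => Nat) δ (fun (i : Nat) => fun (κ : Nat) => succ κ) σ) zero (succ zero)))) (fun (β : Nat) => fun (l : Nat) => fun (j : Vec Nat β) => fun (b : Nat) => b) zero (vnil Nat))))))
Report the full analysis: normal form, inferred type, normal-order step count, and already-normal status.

normal form:
  refl Nat (succ (succ (succ (succ (succ (succ (succ zero)))))))
type:
  Eq Nat (succ (succ (succ (succ (succ (succ (succ zero))))))) (succ (succ (succ (succ (succ (succ (succ zero)))))))
steps to reach normal form (normal order): 5
term was already normal: no
first contracted redex: a beta-redex


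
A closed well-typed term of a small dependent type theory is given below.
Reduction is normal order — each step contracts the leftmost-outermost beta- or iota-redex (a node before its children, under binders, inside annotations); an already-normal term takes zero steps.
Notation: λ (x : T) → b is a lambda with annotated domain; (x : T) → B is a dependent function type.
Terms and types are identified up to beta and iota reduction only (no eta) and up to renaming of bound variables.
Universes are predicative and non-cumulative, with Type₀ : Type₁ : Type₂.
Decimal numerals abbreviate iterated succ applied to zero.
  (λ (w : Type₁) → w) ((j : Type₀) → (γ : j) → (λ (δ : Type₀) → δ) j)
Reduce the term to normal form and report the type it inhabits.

resulting normal form:
  (w : Type₀) → (j : w) → w
type:
  Type₁


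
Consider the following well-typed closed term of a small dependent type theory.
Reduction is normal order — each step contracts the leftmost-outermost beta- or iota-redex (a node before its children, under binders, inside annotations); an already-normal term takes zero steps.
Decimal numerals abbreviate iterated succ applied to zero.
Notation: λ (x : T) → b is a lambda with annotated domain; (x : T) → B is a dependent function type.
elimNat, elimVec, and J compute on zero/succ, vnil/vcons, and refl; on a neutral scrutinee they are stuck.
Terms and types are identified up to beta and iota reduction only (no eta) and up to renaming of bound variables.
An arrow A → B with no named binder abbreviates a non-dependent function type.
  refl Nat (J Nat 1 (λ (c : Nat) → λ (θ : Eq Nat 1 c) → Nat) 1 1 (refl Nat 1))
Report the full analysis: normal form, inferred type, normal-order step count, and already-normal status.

normal form:
  refl Nat 1
type:
  Eq Nat 1 1
normal-order step count: 1
already normal: no
first redex: a J iota-redex


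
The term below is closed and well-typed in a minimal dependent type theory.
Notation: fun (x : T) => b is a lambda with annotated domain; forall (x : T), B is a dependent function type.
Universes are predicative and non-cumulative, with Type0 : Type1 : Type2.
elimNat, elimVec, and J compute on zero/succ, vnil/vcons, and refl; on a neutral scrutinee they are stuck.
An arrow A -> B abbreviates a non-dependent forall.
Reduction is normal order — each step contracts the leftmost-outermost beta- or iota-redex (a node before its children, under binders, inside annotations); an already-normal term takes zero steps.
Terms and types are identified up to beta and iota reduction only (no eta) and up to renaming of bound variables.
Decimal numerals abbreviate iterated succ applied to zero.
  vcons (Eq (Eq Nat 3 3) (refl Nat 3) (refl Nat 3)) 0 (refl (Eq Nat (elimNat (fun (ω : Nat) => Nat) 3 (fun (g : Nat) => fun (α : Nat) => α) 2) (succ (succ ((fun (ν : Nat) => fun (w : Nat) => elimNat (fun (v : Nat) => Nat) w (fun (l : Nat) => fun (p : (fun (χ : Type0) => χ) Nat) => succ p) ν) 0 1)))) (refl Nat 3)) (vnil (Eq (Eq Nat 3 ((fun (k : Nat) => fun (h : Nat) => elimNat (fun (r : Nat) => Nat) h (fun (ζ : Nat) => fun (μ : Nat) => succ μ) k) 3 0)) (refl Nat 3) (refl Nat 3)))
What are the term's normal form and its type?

normal form:
  vcons (Eq (Eq Nat 3 3) (refl Nat 3) (refl Nat 3)) 0 (refl (Eq Nat 3 3) (refl Nat 3)) (vnil (Eq (Eq Nat 3 3) (refl Nat 3) (refl Nat 3)))
inferred type:
  Vec (Eq (Eq Nat 3 3) (refl Nat 3) (refl Nat 3)) 1
observation: contracting an elimNat iota-redex first, the term normalizes in 22 steps.


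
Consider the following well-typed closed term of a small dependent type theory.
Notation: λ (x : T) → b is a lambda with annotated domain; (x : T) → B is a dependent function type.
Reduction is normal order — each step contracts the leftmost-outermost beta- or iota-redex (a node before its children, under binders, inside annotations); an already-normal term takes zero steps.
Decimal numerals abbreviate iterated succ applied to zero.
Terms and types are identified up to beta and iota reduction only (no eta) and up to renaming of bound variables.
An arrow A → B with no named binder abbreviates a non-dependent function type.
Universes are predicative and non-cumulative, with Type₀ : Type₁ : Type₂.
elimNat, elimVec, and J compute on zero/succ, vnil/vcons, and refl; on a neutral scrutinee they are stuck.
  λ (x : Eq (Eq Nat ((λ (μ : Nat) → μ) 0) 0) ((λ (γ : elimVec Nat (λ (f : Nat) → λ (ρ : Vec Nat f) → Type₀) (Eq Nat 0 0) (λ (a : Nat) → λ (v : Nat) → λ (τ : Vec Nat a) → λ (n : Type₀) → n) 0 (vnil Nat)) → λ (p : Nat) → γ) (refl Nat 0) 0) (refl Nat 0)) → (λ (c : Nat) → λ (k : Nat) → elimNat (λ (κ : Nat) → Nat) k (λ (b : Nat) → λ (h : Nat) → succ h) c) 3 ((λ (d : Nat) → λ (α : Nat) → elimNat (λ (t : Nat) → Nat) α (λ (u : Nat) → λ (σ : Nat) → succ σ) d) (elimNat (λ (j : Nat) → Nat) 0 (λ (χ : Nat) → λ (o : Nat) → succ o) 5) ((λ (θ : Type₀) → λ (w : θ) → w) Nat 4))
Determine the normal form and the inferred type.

resulting normal form:
  λ (x : Eq (Eq Nat 0 0) (refl Nat 0) (refl Nat 0)) → 12
inferred type:
  Eq (Eq Nat 0 0) (refl Nat 0) (refl Nat 0) → Nat
observation: reduction starts at a beta-redex, and 51 normal-order steps reach the normal form.


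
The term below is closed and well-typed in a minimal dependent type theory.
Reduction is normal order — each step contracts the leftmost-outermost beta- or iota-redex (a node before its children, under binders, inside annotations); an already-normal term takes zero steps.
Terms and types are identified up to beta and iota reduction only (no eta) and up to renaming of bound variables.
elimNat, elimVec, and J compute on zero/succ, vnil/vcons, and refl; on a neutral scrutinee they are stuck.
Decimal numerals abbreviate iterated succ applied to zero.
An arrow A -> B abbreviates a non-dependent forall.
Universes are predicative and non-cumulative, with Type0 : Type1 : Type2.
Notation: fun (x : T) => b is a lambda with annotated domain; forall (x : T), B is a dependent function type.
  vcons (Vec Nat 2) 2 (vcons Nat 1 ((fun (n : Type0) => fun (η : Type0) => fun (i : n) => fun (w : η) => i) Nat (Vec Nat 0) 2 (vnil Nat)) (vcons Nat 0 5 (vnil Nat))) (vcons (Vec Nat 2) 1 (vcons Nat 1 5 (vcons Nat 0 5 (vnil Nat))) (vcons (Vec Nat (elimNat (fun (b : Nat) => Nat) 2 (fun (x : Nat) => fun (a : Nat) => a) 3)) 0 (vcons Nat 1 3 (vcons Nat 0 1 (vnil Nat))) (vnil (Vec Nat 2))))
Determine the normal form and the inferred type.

reduced normal form:
  vcons (Vec Nat 2) 2 (vcons Nat 1 2 (vcons Nat 0 5 (vnil Nat))) (vcons (Vec Nat 2) 1 (vcons Nat 1 5 (vcons Nat 0 5 (vnil Nat))) (vcons (Vec Nat 2) 0 (vcons Nat 1 3 (vcons Nat 0 1 (vnil Nat))) (vnil (Vec Nat 2))))
inferred type:
  Vec (Vec Nat 2) 3
observation: the leftmost-outermost redex is a beta-redex, and normalization takes 14 steps.


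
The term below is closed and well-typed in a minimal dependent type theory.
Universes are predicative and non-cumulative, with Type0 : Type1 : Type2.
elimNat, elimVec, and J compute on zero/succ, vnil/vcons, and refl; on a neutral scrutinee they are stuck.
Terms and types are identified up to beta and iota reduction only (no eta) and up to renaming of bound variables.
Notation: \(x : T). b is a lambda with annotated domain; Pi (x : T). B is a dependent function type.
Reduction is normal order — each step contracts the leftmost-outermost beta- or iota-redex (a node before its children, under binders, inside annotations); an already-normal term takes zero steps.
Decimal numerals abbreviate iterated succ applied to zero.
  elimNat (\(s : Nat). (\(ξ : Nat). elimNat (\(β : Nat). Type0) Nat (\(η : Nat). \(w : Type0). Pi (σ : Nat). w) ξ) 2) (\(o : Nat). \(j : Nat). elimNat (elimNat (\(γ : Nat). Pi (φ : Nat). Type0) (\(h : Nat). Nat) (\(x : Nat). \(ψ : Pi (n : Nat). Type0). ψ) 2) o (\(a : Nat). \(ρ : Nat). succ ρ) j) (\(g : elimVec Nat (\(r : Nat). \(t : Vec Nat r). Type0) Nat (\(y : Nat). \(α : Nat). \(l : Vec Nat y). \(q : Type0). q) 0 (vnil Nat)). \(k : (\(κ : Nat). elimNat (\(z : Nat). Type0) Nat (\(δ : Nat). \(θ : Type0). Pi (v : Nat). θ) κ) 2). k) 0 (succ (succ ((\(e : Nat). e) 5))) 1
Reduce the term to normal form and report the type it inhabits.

normal form:
  8
inferred type:
  Nat


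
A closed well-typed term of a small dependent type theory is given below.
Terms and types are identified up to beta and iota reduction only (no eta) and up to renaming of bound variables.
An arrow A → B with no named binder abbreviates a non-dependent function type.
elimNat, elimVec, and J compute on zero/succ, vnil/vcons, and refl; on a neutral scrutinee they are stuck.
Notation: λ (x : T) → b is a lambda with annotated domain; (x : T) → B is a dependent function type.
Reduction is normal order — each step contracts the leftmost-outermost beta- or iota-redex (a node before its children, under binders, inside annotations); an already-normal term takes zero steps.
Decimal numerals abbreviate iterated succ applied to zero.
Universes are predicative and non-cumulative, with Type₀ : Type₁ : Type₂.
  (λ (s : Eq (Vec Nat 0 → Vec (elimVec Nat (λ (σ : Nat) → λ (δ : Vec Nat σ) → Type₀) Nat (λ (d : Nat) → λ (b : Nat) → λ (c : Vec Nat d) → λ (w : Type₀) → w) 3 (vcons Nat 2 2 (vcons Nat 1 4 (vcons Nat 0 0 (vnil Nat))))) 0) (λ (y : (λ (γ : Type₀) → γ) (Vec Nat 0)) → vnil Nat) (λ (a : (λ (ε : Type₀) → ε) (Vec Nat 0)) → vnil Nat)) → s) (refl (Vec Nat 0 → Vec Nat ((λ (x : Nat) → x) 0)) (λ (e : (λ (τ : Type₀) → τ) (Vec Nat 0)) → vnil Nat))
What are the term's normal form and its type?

reduced normal form:
  refl (Vec Nat 0 → Vec Nat 0) (λ (s : Vec Nat 0) → vnil Nat)
type:
  Eq (Vec Nat 0 → Vec Nat 0) (λ (s : Vec Nat 0) → vnil Nat) (λ (σ : Vec Nat 0) → vnil Nat)
observation: the leftmost-outermost redex is a beta-redex, and normalization takes 3 steps.


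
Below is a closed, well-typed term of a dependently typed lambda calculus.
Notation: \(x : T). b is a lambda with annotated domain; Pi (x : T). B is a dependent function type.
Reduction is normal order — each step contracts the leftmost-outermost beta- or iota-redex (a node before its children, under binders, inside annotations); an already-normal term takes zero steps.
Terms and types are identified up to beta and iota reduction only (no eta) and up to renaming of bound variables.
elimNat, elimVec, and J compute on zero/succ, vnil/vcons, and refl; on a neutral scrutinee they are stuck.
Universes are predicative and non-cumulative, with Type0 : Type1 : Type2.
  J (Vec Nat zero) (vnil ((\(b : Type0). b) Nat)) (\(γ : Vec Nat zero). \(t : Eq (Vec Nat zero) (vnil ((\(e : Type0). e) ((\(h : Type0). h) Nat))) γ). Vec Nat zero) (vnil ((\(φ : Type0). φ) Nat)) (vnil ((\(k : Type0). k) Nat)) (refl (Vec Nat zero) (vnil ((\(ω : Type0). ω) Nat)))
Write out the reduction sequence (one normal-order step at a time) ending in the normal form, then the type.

normal-order reduction:
  J (Vec Nat zero) (vnil ((\(b : Type0). b) Nat)) (\(γ : Vec Nat zero). \(t : Eq (Vec Nat zero) (vnil ((\(e : Type0). e) ((\(h : Type0). h) Nat))) γ). Vec Nat zero) (vnil ((\(φ : Type0). φ) Nat)) (vnil ((\(k : Type0). k) Nat)) (refl (Vec Nat zero) (vnil ((\(ω : Type0). ω) Nat)))
  ~> vnil ((\(b : Type0). b) Nat)
  ~> vnil Nat
inferred type:
  Vec Nat zero


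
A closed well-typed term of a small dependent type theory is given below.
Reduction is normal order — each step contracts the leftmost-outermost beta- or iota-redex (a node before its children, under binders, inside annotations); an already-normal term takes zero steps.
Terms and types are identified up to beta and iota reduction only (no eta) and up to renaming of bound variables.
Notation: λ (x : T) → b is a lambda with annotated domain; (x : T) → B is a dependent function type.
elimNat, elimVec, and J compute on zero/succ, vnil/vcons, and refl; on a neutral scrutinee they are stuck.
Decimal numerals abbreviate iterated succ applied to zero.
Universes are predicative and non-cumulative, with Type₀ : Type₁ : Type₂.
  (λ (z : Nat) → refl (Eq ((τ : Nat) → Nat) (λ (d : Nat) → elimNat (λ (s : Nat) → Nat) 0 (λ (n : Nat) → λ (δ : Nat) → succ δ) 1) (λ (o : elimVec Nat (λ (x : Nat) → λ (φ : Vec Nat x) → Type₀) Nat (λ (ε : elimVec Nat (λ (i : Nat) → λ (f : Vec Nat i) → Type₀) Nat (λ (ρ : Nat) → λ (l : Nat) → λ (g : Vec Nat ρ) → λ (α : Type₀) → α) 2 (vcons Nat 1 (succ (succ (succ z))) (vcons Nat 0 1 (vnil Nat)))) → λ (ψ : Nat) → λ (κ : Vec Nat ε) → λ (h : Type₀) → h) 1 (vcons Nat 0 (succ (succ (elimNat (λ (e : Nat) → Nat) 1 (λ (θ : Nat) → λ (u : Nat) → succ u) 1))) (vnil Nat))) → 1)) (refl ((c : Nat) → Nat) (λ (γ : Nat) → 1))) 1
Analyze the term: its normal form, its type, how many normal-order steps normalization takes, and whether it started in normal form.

normal form:
  refl (Eq ((z : Nat) → Nat) (λ (τ : Nat) → 1) (λ (d : Nat) → 1)) (refl ((s : Nat) → Nat) (λ (n : Nat) → 1))
the term's type:
  Eq (Eq ((z : Nat) → Nat) (λ (τ : Nat) → 1) (λ (d : Nat) → 1)) (refl ((s : Nat) → Nat) (λ (n : Nat) → 1)) (refl ((δ : Nat) → Nat) (λ (o : Nat) → 1))
reduction steps (normal order): 11
started in normal form: no
first redex: a beta-redex


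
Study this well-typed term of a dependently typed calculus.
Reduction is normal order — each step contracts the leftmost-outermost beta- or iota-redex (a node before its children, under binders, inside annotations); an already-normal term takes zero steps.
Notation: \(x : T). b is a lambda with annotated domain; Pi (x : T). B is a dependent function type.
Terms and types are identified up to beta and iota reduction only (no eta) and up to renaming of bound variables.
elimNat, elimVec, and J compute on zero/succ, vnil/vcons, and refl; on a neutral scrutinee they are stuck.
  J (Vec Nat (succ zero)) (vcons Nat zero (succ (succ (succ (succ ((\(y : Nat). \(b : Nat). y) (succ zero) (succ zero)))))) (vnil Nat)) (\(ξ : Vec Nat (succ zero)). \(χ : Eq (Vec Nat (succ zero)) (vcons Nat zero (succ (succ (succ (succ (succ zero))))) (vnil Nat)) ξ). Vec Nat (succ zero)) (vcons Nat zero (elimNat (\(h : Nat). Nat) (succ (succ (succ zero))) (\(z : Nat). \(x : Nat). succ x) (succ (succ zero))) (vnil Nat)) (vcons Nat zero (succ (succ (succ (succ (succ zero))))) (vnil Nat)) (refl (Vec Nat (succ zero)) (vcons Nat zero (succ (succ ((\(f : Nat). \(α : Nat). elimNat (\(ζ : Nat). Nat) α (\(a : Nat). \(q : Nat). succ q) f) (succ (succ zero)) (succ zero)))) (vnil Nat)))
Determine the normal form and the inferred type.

normal form:
  vcons Nat zero (succ (succ (succ (succ (succ zero))))) (vnil Nat)
type:
  Vec Nat (succ zero)


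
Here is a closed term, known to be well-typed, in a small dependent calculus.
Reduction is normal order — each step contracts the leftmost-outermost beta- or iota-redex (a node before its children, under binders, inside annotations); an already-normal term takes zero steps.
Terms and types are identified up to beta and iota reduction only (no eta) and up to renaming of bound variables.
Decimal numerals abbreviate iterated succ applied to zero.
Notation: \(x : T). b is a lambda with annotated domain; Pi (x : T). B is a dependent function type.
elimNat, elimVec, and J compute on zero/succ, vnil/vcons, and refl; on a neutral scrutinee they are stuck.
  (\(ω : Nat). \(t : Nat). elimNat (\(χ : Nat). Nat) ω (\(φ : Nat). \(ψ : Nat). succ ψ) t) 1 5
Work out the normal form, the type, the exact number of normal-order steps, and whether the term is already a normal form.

reduced normal form:
  6
type:
  Nat
steps to reach normal form (normal order): 18
started in normal form: no
first redex: a beta-redex


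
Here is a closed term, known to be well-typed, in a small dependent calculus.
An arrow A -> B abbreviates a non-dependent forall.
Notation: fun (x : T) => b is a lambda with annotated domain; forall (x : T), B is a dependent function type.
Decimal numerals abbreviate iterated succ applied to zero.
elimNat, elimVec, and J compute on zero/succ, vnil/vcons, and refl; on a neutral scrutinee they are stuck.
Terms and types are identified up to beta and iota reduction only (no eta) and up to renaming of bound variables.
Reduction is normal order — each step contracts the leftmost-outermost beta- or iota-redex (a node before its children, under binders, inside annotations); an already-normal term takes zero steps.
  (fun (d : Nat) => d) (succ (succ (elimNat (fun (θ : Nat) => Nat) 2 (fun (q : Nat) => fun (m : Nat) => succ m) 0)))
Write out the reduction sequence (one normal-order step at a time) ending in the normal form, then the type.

normal-order reduction sequence:
  (fun (d : Nat) => d) (succ (succ (elimNat (fun (θ : Nat) => Nat) 2 (fun (q : Nat) => fun (m : Nat) => succ m) 0)))
  ~> succ (succ (elimNat (fun (d : Nat) => Nat) 2 (fun (θ : Nat) => fun (q : Nat) => succ q) 0))
  ~> 4
inferred type:
  Nat


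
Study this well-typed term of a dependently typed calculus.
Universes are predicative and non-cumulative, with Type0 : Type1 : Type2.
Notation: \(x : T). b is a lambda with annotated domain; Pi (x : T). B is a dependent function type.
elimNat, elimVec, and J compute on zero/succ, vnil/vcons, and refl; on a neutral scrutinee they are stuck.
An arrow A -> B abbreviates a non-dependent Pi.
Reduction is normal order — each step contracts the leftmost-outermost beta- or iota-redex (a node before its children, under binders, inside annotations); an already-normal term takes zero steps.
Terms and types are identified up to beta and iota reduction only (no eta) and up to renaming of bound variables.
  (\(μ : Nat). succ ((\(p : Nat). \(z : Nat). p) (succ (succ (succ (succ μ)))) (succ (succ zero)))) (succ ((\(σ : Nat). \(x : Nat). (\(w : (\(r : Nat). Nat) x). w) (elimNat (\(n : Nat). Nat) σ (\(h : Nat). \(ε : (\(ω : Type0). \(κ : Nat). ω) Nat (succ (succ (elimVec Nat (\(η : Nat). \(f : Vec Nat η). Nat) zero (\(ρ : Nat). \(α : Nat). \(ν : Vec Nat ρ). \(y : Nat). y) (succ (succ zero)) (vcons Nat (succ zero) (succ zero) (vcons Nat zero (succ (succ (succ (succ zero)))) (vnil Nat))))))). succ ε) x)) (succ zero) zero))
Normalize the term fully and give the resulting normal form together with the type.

normal form:
  succ (succ (succ (succ (succ (succ (succ zero))))))
the term's type:
  Nat
observation: normalization takes exactly 7 steps under the normal-order strategy.


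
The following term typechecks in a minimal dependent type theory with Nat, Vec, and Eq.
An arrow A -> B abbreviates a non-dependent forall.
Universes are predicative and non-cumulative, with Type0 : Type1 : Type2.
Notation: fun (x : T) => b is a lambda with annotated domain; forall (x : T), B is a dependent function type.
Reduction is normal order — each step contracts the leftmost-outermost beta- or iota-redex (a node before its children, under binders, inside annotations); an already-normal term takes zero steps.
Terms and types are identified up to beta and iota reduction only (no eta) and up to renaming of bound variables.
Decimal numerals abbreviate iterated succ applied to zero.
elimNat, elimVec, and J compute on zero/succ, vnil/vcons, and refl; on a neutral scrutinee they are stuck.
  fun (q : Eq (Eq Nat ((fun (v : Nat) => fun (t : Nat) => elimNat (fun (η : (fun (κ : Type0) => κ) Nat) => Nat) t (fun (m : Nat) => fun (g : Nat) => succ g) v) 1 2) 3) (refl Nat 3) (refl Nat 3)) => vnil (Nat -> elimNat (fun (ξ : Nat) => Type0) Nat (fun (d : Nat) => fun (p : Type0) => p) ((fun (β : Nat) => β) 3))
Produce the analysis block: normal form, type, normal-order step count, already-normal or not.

resulting normal form:
  fun (q : Eq (Eq Nat 3 3) (refl Nat 3) (refl Nat 3)) => vnil (Nat -> Nat)
type:
  Eq (Eq Nat 3 3) (refl Nat 3) (refl Nat 3) -> Vec (Nat -> Nat) 0
steps to reach normal form (normal order): 17
already normal: no
first contracted redex: a beta-redex


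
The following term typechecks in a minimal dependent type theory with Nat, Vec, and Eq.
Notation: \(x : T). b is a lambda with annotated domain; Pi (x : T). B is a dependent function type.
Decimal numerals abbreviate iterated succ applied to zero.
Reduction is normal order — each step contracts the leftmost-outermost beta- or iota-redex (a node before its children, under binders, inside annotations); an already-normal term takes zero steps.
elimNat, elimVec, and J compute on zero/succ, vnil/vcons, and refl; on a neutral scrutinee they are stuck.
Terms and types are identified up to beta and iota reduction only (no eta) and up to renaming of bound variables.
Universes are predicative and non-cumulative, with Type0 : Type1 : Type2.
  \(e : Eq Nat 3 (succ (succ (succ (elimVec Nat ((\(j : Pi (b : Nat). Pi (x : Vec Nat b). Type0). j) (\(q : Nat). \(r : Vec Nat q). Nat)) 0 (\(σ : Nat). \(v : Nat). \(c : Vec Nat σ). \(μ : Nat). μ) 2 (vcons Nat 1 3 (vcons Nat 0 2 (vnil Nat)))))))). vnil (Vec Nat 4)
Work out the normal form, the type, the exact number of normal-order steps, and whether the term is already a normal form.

normal form:
  \(e : Eq Nat 3 3). vnil (Vec Nat 4)
type:
  Pi (e : Eq Nat 3 3). Vec (Vec Nat 4) 0
reduction steps (normal order): 11
already normal: no
first redex: an elimVec iota-redex


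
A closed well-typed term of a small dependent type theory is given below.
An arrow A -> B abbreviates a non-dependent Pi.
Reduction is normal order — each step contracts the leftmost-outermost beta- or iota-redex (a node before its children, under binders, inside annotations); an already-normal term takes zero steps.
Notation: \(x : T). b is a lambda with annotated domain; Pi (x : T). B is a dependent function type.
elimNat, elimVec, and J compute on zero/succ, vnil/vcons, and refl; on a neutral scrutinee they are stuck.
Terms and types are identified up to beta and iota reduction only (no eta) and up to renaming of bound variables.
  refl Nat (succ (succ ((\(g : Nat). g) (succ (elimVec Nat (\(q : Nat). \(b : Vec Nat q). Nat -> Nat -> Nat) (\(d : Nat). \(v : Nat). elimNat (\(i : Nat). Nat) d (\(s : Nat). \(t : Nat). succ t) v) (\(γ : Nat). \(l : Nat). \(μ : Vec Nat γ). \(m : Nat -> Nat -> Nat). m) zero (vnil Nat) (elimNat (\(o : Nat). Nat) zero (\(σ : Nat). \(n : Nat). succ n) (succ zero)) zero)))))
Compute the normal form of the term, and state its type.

normal form:
  refl Nat (succ (succ (succ (succ zero))))
the term's type:
  Eq Nat (succ (succ (succ (succ zero)))) (succ (succ (succ (succ zero))))


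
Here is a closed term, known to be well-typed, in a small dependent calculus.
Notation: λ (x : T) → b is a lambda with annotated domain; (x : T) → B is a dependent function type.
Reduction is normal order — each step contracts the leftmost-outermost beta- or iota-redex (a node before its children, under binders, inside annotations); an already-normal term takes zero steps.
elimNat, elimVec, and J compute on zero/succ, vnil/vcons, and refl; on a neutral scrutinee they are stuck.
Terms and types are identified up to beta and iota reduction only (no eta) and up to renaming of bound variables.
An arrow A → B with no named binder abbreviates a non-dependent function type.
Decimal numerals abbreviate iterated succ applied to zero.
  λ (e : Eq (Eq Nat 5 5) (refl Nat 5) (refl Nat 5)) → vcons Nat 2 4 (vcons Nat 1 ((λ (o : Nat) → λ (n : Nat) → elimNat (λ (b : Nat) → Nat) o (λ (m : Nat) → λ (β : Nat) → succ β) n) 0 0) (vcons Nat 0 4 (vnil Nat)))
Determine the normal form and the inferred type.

resulting normal form:
  λ (e : Eq (Eq Nat 5 5) (refl Nat 5) (refl Nat 5)) → vcons Nat 2 4 (vcons Nat 1 0 (vcons Nat 0 4 (vnil Nat)))
the term's type:
  Eq (Eq Nat 5 5) (refl Nat 5) (refl Nat 5) → Vec Nat 3


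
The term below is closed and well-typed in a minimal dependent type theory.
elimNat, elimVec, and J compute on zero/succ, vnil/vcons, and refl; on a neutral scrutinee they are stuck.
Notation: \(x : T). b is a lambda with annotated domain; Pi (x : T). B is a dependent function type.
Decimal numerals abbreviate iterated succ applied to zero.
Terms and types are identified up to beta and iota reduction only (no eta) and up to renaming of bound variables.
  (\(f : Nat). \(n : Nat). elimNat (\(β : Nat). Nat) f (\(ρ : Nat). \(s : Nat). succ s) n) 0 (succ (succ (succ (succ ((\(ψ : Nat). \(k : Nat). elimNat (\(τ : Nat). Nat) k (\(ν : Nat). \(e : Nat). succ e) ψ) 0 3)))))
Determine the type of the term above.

inferred type:
  Nat


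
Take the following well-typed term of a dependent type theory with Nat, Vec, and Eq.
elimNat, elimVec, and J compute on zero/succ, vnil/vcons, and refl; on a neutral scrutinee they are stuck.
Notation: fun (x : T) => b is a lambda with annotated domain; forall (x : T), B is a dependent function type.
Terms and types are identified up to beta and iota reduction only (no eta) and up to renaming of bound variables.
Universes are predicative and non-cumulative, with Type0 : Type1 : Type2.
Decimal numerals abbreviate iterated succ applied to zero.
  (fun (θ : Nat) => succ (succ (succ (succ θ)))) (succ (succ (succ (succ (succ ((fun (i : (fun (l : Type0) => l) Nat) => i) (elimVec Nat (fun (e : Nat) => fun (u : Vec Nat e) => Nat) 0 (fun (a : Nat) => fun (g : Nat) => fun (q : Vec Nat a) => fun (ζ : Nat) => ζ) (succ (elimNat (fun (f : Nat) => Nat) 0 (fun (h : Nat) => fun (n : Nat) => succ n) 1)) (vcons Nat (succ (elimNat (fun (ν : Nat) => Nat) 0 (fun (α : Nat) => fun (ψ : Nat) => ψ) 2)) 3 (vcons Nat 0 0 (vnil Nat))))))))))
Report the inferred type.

type:
  Nat


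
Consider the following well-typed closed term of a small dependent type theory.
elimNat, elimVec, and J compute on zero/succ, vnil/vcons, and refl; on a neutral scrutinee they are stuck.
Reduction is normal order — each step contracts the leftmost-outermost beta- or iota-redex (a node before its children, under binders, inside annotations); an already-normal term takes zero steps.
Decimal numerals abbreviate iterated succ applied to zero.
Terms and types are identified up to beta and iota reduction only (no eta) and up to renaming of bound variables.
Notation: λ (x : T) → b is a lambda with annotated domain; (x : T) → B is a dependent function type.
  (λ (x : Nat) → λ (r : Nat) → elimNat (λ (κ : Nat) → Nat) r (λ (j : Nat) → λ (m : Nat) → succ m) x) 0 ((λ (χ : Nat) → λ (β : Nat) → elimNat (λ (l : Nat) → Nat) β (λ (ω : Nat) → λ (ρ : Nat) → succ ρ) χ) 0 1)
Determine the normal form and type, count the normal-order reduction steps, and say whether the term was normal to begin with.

resulting normal form:
  1
the term's type:
  Nat
normal-order step count: 6
term was already normal: no
first contracted redex: a beta-redex


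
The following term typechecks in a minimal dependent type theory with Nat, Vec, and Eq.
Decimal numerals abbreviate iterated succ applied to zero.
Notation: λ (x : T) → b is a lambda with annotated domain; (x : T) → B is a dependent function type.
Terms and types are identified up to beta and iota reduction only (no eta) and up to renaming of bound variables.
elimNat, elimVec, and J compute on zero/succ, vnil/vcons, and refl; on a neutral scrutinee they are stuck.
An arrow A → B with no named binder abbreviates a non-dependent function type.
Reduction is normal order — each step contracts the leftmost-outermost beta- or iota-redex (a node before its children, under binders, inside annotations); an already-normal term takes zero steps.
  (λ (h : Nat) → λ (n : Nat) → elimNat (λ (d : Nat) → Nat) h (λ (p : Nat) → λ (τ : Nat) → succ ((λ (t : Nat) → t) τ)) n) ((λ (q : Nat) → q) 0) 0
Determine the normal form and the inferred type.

resulting normal form:
  0
inferred type:
  Nat


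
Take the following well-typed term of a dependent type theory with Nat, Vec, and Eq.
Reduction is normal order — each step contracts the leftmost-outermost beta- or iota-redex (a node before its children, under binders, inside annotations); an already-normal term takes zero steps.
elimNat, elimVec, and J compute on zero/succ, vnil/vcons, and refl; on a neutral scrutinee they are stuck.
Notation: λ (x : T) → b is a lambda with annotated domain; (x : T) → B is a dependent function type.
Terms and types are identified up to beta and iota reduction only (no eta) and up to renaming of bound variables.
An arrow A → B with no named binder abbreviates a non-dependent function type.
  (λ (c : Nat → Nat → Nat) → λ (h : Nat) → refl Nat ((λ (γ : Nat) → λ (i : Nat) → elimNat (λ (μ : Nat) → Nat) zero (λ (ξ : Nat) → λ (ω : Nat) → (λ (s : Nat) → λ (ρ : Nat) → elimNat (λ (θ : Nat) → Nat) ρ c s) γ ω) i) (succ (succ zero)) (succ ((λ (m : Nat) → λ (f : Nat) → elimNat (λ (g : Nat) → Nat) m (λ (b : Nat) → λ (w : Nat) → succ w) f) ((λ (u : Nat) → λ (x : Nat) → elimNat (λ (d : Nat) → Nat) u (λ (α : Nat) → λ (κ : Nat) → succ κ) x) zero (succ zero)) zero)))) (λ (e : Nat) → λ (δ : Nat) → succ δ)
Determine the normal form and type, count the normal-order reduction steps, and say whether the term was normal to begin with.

reduced normal form:
  λ (c : Nat) → refl Nat (succ (succ (succ (succ zero))))
type:
  Nat → Eq Nat (succ (succ (succ (succ zero)))) (succ (succ (succ (succ zero))))
normal-order step count: 37
started in normal form: no
first redex: a beta-redex


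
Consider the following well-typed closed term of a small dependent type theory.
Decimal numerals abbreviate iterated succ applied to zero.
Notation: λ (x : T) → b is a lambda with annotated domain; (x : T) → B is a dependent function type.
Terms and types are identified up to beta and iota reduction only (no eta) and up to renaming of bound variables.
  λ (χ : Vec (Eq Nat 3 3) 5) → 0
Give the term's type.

the term's type:
  (χ : Vec (Eq Nat 3 3) 5) → Nat
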